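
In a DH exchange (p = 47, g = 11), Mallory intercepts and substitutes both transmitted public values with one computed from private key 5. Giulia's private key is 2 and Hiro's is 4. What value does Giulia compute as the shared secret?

42

Giulia receives Mallory's public value M = 11^5 mod 47 instead of the honest one.
11^1 ≡ 11 (mod 47)
11^2 = (11^1)^2 ≡ 11^2 = 121 ≡ 27 (mod 47)
11^4 = (11^2)^2 ≡ 27^2 = 729 ≡ 24 (mod 47)
11^5 = 11^4 · 11^1 ≡ 24 · 11 ≡ 29 (mod 47).
So M = 29. Giulia computes K = M^2 mod 47.
29^1 ≡ 29 (mod 47)
29^2 = (29^1)^2 ≡ 29^2 = 841 ≡ 42 (mod 47)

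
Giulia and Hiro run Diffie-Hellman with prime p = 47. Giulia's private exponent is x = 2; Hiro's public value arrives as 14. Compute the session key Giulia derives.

8

Shared key K = 14^2 mod 47.
14^1 ≡ 14 (mod 47)
14^2 = (14^1)^2 ≡ 14^2 = 196 ≡ 8 (mod 47)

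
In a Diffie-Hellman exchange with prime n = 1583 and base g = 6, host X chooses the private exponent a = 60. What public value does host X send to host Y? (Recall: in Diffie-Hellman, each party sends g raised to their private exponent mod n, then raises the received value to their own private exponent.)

858

Public value = 6^60 (mod 1583).
6^1 ≡ 6 (mod 1583)
6^2 = (6^1)^2 ≡ 6^2 = 36 ≡ 36 (mod 1583)
6^4 = (6^2)^2 ≡ 36^2 = 1296 ≡ 1296 (mod 1583)
6^8 = (6^4)^2 ≡ 1296^2 = 1679616 ≡ 53 (mod 1583)
6^16 = (6^8)^2 ≡ 53^2 = 2809 ≡ 1226 (mod 1583)
6^32 = (6^16)^2 ≡ 1226^2 = 1503076 ≡ 809 (mod 1583)
6^60 = 6^32 · 6^16 · 6^8 · 6^4 ≡ 809 · 1226 · 53 · 1296 ≡ 858 (mod 1583).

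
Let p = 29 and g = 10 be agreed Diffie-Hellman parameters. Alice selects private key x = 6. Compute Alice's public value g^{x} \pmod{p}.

22

Public value = 10^{6} \pmod{29}.
10^1 ≡ 10 (mod 29)
10^2 = (10^1)^2 ≡ 10^2 = 100 ≡ 13 (mod 29)
10^4 = (10^2)^2 ≡ 13^2 = 169 ≡ 24 (mod 29)
10^6 = 10^4 · 10^2 ≡ 24 · 13 ≡ 22 (mod 29).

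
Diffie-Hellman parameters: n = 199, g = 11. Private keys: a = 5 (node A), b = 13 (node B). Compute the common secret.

181

Node B sends B = g^b mod n = 11^13 mod 199.
11^1 ≡ 11 (mod 199)
11^2 = (11^1)^2 ≡ 11^2 = 121 ≡ 121 (mod 199)
11^4 = (11^2)^2 ≡ 121^2 = 14641 ≡ 114 (mod 199)
11^8 = (11^4)^2 ≡ 114^2 = 12996 ≡ 61 (mod 199)
11^13 = 11^8 · 11^4 · 11^1 ≡ 61 · 114 · 11 ≡ 78 (mod 199).
So B = 78. Node A then computes K = B^a mod n = 78^5 mod 199.
78^1 ≡ 78 (mod 199)
78^2 = (78^1)^2 ≡ 78^2 = 6084 ≡ 114 (mod 199)
78^4 = (78^2)^2 ≡ 114^2 = 12996 ≡ 61 (mod 199)
78^5 = 78^4 · 78^1 ≡ 61 · 78 ≡ 181 (mod 199).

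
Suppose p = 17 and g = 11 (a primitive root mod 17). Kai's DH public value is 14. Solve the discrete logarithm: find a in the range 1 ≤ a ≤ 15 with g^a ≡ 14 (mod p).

Try successive powers of 11 modulo 17:
11^1 ≡ 11
11^2 ≡ 2
11^3 ≡ 5
11^4 ≡ 4
11^5 ≡ 10
11^6 ≡ 8
11^7 ≡ 3
11^8 ≡ 16
11^9 ≡ 6
11^10 ≡ 15
11^11 ≡ 12
11^12 ≡ 13
11^13 ≡ 7
11^14 ≡ 9
11^15 ≡ 14
Found: a = 15.

15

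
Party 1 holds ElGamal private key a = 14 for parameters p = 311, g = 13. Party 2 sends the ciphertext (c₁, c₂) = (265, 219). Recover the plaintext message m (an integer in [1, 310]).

182

Shared mask s = c₁^a mod p = 265^14 mod 311.
265^1 ≡ 265 (mod 311)
265^2 = (265^1)^2 ≡ 265^2 = 70225 ≡ 250 (mod 311)
265^4 = (265^2)^2 ≡ 250^2 = 62500 ≡ 300 (mod 311)
265^8 = (265^4)^2 ≡ 300^2 = 90000 ≡ 121 (mod 311)
265^14 = 265^8 · 265^4 · 265^2 ≡ 121 · 300 · 250 ≡ 20 (mod 311).
So s = 20; s⁻¹ ≡ 140 (mod 311).
m = c₂ · s⁻¹ mod 311 = 219 · 140 mod 311 = 182.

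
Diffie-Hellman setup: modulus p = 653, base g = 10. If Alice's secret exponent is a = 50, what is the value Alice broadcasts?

386

Public value = 10^50 (mod 653).
10^1 ≡ 10 (mod 653)
10^2 = (10^1)^2 ≡ 10^2 = 100 ≡ 100 (mod 653)
10^4 = (10^2)^2 ≡ 100^2 = 10000 ≡ 205 (mod 653)
10^8 = (10^4)^2 ≡ 205^2 = 42025 ≡ 233 (mod 653)
10^16 = (10^8)^2 ≡ 233^2 = 54289 ≡ 90 (mod 653)
10^32 = (10^16)^2 ≡ 90^2 = 8100 ≡ 264 (mod 653)
10^50 = 10^32 · 10^16 · 10^2 ≡ 264 · 90 · 100 ≡ 386 (mod 653).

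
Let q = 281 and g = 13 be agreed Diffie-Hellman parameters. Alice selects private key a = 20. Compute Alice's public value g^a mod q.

32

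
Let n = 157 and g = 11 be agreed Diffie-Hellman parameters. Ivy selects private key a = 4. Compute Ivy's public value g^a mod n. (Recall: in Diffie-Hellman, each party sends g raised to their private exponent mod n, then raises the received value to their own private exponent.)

40

Public value = 11^4 mod 157.
11^1 ≡ 11 (mod 157)
11^2 = (11^1)^2 ≡ 11^2 = 121 ≡ 121 (mod 157)
11^4 = (11^2)^2 ≡ 121^2 = 14641 ≡ 40 (mod 157)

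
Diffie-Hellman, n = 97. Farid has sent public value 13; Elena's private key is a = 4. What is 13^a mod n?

Shared key K = 13^4 mod 97.
13^1 ≡ 13 (mod 97)
13^2 = (13^1)^2 ≡ 13^2 = 169 ≡ 72 (mod 97)
13^4 = (13^2)^2 ≡ 72^2 = 5184 ≡ 43 (mod 97)

43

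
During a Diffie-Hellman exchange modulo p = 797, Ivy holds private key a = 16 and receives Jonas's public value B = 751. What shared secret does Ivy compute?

Shared key K = 751^16 mod 797.
751^1 ≡ 751 (mod 797)
751^2 = (751^1)^2 ≡ 751^2 = 564001 ≡ 522 (mod 797)
751^4 = (751^2)^2 ≡ 522^2 = 272484 ≡ 707 (mod 797)
751^8 = (751^4)^2 ≡ 707^2 = 499849 ≡ 130 (mod 797)
751^16 = (751^8)^2 ≡ 130^2 = 16900 ≡ 163 (mod 797)

163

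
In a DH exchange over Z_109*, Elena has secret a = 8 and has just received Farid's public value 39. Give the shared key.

80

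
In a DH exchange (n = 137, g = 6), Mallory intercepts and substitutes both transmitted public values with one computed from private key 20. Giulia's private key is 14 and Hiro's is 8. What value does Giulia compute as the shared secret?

133

Giulia receives Mallory's public value M = 6^20 mod 137 instead of the honest one.
6^1 ≡ 6 (mod 137)
6^2 = (6^1)^2 ≡ 6^2 = 36 ≡ 36 (mod 137)
6^4 = (6^2)^2 ≡ 36^2 = 1296 ≡ 63 (mod 137)
6^8 = (6^4)^2 ≡ 63^2 = 3969 ≡ 133 (mod 137)
6^16 = (6^8)^2 ≡ 133^2 = 17689 ≡ 16 (mod 137)
6^20 = 6^16 · 6^4 ≡ 16 · 63 ≡ 49 (mod 137).
So M = 49. Giulia computes K = M^14 mod 137.
49^1 ≡ 49 (mod 137)
49^2 = (49^1)^2 ≡ 49^2 = 2401 ≡ 72 (mod 137)
49^4 = (49^2)^2 ≡ 72^2 = 5184 ≡ 115 (mod 137)
49^8 = (49^4)^2 ≡ 115^2 = 13225 ≡ 73 (mod 137)
49^14 = 49^8 · 49^4 · 49^2 ≡ 73 · 115 · 72 ≡ 133 (mod 137).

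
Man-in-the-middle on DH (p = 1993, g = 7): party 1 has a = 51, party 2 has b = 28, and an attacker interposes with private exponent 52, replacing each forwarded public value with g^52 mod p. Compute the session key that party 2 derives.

Party 2 receives an attacker's public value M = 7^52 mod 1993 instead of the honest one.
7^1 ≡ 7 (mod 1993)
7^2 = (7^1)^2 ≡ 7^2 = 49 ≡ 49 (mod 1993)
7^4 = (7^2)^2 ≡ 49^2 = 2401 ≡ 408 (mod 1993)
7^8 = (7^4)^2 ≡ 408^2 = 166464 ≡ 1045 (mod 1993)
7^16 = (7^8)^2 ≡ 1045^2 = 1092025 ≡ 1854 (mod 1993)
7^32 = (7^16)^2 ≡ 1854^2 = 3437316 ≡ 1384 (mod 1993)
7^52 = 7^32 · 7^16 · 7^4 ≡ 1384 · 1854 · 408 ≡ 911 (mod 1993).
So M = 911. Party 2 computes K = M^28 mod 1993.
911^1 ≡ 911 (mod 1993)
911^2 = (911^1)^2 ≡ 911^2 = 829921 ≡ 833 (mod 1993)
911^4 = (911^2)^2 ≡ 833^2 = 693889 ≡ 325 (mod 1993)
911^8 = (911^4)^2 ≡ 325^2 = 105625 ≡ 1989 (mod 1993)
911^16 = (911^8)^2 ≡ 1989^2 = 3956121 ≡ 16 (mod 1993)
911^28 = 911^16 · 911^8 · 911^4 ≡ 16 · 1989 · 325 ≡ 1123 (mod 1993).

1123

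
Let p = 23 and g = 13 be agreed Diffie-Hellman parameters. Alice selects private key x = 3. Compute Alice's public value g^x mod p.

Public value = 13^3 mod 23.
13^1 ≡ 13 (mod 23)
13^2 = (13^1)^2 ≡ 13^2 = 169 ≡ 8 (mod 23)
13^3 = 13^2 · 13^1 ≡ 8 · 13 ≡ 12 (mod 23).

12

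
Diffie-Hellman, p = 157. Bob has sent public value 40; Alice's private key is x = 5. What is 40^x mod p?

Shared key K = 40^5 mod 157.
40^1 ≡ 40 (mod 157)
40^2 = (40^1)^2 ≡ 40^2 = 1600 ≡ 30 (mod 157)
40^4 = (40^2)^2 ≡ 30^2 = 900 ≡ 115 (mod 157)
40^5 = 40^4 · 40^1 ≡ 115 · 40 ≡ 47 (mod 157).

47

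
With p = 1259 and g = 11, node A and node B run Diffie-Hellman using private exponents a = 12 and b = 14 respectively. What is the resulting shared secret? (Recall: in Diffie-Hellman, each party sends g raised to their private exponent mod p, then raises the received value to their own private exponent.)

1228

Node B sends B = g^b mod p = 11^14 mod 1259.
11^1 ≡ 11 (mod 1259)
11^2 = (11^1)^2 ≡ 11^2 = 121 ≡ 121 (mod 1259)
11^4 = (11^2)^2 ≡ 121^2 = 14641 ≡ 792 (mod 1259)
11^8 = (11^4)^2 ≡ 792^2 = 627264 ≡ 282 (mod 1259)
11^14 = 11^8 · 11^4 · 11^2 ≡ 282 · 792 · 121 ≡ 189 (mod 1259).
So B = 189. Node A then computes K = B^a mod p = 189^12 mod 1259.
189^1 ≡ 189 (mod 1259)
189^2 = (189^1)^2 ≡ 189^2 = 35721 ≡ 469 (mod 1259)
189^4 = (189^2)^2 ≡ 469^2 = 219961 ≡ 895 (mod 1259)
189^8 = (189^4)^2 ≡ 895^2 = 801025 ≡ 301 (mod 1259)
189^12 = 189^8 · 189^4 ≡ 301 · 895 ≡ 1228 (mod 1259).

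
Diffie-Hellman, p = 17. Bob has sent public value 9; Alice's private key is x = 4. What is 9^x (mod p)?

16

Shared key K = 9^4 mod 17.
9^1 ≡ 9 (mod 17)
9^2 = (9^1)^2 ≡ 9^2 = 81 ≡ 13 (mod 17)
9^4 = (9^2)^2 ≡ 13^2 = 169 ≡ 16 (mod 17)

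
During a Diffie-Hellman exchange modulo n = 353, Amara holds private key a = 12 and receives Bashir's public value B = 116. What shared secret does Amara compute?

352

Shared key K = 116^12 mod 353.
116^1 ≡ 116 (mod 353)
116^2 = (116^1)^2 ≡ 116^2 = 13456 ≡ 42 (mod 353)
116^4 = (116^2)^2 ≡ 42^2 = 1764 ≡ 352 (mod 353)
116^8 = (116^4)^2 ≡ 352^2 = 123904 ≡ 1 (mod 353)
116^12 = 116^8 · 116^4 ≡ 1 · 352 ≡ 352 (mod 353).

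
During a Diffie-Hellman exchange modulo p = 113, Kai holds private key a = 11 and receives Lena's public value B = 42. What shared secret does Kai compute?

40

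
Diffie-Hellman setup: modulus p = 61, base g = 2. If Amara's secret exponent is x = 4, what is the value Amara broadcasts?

16

Public value = 2^4 mod 61.
2^1 ≡ 2 (mod 61)
2^2 = (2^1)^2 ≡ 2^2 = 4 ≡ 4 (mod 61)
2^4 = (2^2)^2 ≡ 4^2 = 16 ≡ 16 (mod 61)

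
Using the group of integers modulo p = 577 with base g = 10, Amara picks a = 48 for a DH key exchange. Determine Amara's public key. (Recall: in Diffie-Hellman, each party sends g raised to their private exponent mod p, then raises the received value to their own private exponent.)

496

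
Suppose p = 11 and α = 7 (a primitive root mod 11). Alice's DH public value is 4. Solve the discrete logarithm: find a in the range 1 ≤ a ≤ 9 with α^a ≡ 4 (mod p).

Try successive powers of 7 modulo 11:
7^1 ≡ 7
7^2 ≡ 5
7^3 ≡ 2
7^4 ≡ 3
7^5 ≡ 10
7^6 ≡ 4
Found: a = 6.

6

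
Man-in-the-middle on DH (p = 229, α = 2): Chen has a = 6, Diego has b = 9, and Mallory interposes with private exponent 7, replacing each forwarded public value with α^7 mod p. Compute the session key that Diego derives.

Diego receives Mallory's public value M = 2^7 mod 229 instead of the honest one.
2^1 ≡ 2 (mod 229)
2^2 = (2^1)^2 ≡ 2^2 = 4 ≡ 4 (mod 229)
2^4 = (2^2)^2 ≡ 4^2 = 16 ≡ 16 (mod 229)
2^7 = 2^4 · 2^2 · 2^1 ≡ 16 · 4 · 2 ≡ 128 (mod 229).
So M = 128. Diego computes K = M^9 mod 229.
128^1 ≡ 128 (mod 229)
128^2 = (128^1)^2 ≡ 128^2 = 16384 ≡ 125 (mod 229)
128^4 = (128^2)^2 ≡ 125^2 = 15625 ≡ 53 (mod 229)
128^8 = (128^4)^2 ≡ 53^2 = 2809 ≡ 61 (mod 229)
128^9 = 128^8 · 128^1 ≡ 61 · 128 ≡ 22 (mod 229).

22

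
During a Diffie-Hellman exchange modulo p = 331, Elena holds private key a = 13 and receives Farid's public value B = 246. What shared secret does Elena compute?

57

Shared key K = 246^13 mod 331.
246^1 ≡ 246 (mod 331)
246^2 = (246^1)^2 ≡ 246^2 = 60516 ≡ 274 (mod 331)
246^4 = (246^2)^2 ≡ 274^2 = 75076 ≡ 270 (mod 331)
246^8 = (246^4)^2 ≡ 270^2 = 72900 ≡ 80 (mod 331)
246^13 = 246^8 · 246^4 · 246^1 ≡ 80 · 270 · 246 ≡ 57 (mod 331).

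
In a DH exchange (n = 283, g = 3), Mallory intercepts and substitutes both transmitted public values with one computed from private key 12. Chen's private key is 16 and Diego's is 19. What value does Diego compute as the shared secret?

Diego receives Mallory's public value M = 3^12 mod 283 instead of the honest one.
3^1 ≡ 3 (mod 283)
3^2 = (3^1)^2 ≡ 3^2 = 9 ≡ 9 (mod 283)
3^4 = (3^2)^2 ≡ 9^2 = 81 ≡ 81 (mod 283)
3^8 = (3^4)^2 ≡ 81^2 = 6561 ≡ 52 (mod 283)
3^12 = 3^8 · 3^4 ≡ 52 · 81 ≡ 250 (mod 283).
So M = 250. Diego computes K = M^19 mod 283.
250^1 ≡ 250 (mod 283)
250^2 = (250^1)^2 ≡ 250^2 = 62500 ≡ 240 (mod 283)
250^4 = (250^2)^2 ≡ 240^2 = 57600 ≡ 151 (mod 283)
250^8 = (250^4)^2 ≡ 151^2 = 22801 ≡ 161 (mod 283)
250^16 = (250^8)^2 ≡ 161^2 = 25921 ≡ 168 (mod 283)
250^19 = 250^16 · 250^2 · 250^1 ≡ 168 · 240 · 250 ≡ 106 (mod 283).

106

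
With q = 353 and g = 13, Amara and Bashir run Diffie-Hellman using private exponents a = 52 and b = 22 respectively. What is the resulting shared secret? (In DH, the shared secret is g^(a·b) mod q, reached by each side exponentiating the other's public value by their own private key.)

Amara sends A = g^a mod q = 13^52 mod 353.
13^1 ≡ 13 (mod 353)
13^2 = (13^1)^2 ≡ 13^2 = 169 ≡ 169 (mod 353)
13^4 = (13^2)^2 ≡ 169^2 = 28561 ≡ 321 (mod 353)
13^8 = (13^4)^2 ≡ 321^2 = 103041 ≡ 318 (mod 353)
13^16 = (13^8)^2 ≡ 318^2 = 101124 ≡ 166 (mod 353)
13^32 = (13^16)^2 ≡ 166^2 = 27556 ≡ 22 (mod 353)
13^52 = 13^32 · 13^16 · 13^4 ≡ 22 · 166 · 321 ≡ 332 (mod 353).
So A = 332. Bashir then computes K = A^b mod q = 332^22 mod 353.
332^1 ≡ 332 (mod 353)
332^2 = (332^1)^2 ≡ 332^2 = 110224 ≡ 88 (mod 353)
332^4 = (332^2)^2 ≡ 88^2 = 7744 ≡ 331 (mod 353)
332^8 = (332^4)^2 ≡ 331^2 = 109561 ≡ 131 (mod 353)
332^16 = (332^8)^2 ≡ 131^2 = 17161 ≡ 217 (mod 353)
332^22 = 332^16 · 332^4 · 332^2 ≡ 217 · 331 · 88 ≡ 311 (mod 353).

311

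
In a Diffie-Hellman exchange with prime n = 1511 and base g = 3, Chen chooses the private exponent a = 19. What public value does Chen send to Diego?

Public value = 3^19 mod 1511.
3^1 ≡ 3 (mod 1511)
3^2 = (3^1)^2 ≡ 3^2 = 9 ≡ 9 (mod 1511)
3^4 = (3^2)^2 ≡ 9^2 = 81 ≡ 81 (mod 1511)
3^8 = (3^4)^2 ≡ 81^2 = 6561 ≡ 517 (mod 1511)
3^16 = (3^8)^2 ≡ 517^2 = 267289 ≡ 1353 (mod 1511)
3^19 = 3^16 · 3^2 · 3^1 ≡ 1353 · 9 · 3 ≡ 267 (mod 1511).

267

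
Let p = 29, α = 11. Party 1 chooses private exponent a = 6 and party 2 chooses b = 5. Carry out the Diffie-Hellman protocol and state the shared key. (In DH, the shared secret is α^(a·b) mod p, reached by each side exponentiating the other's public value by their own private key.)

Party 1 sends A = α^a mod p = 11^6 mod 29.
11^1 ≡ 11 (mod 29)
11^2 = (11^1)^2 ≡ 11^2 = 121 ≡ 5 (mod 29)
11^4 = (11^2)^2 ≡ 5^2 = 25 ≡ 25 (mod 29)
11^6 = 11^4 · 11^2 ≡ 25 · 5 ≡ 9 (mod 29).
So A = 9. Party 2 then computes K = A^b mod p = 9^5 mod 29.
9^1 ≡ 9 (mod 29)
9^2 = (9^1)^2 ≡ 9^2 = 81 ≡ 23 (mod 29)
9^4 = (9^2)^2 ≡ 23^2 = 529 ≡ 7 (mod 29)
9^5 = 9^4 · 9^1 ≡ 7 · 9 ≡ 5 (mod 29).

5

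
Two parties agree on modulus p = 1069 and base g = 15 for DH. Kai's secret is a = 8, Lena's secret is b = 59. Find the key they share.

395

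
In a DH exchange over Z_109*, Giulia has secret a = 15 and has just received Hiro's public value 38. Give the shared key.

63

Shared key K = 38^15 mod 109.
38^1 ≡ 38 (mod 109)
38^2 = (38^1)^2 ≡ 38^2 = 1444 ≡ 27 (mod 109)
38^4 = (38^2)^2 ≡ 27^2 = 729 ≡ 75 (mod 109)
38^8 = (38^4)^2 ≡ 75^2 = 5625 ≡ 66 (mod 109)
38^15 = 38^8 · 38^4 · 38^2 · 38^1 ≡ 66 · 75 · 27 · 38 ≡ 63 (mod 109).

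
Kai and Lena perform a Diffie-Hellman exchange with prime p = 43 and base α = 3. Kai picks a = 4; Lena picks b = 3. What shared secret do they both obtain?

4

Lena sends B = α^b mod p = 3^3 mod 43.
3^1 ≡ 3 (mod 43)
3^2 = (3^1)^2 ≡ 3^2 = 9 ≡ 9 (mod 43)
3^3 = 3^2 · 3^1 ≡ 9 · 3 ≡ 27 (mod 43).
So B = 27. Kai then computes K = B^a mod p = 27^4 mod 43.
27^1 ≡ 27 (mod 43)
27^2 = (27^1)^2 ≡ 27^2 = 729 ≡ 41 (mod 43)
27^4 = (27^2)^2 ≡ 41^2 = 1681 ≡ 4 (mod 43)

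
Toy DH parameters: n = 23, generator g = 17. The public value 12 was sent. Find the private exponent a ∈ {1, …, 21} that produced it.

Try successive powers of 17 modulo 23:
17^1 ≡ 17
17^2 ≡ 13
17^3 ≡ 14
17^4 ≡ 8
17^5 ≡ 21
17^6 ≡ 12
Found: a = 6.

6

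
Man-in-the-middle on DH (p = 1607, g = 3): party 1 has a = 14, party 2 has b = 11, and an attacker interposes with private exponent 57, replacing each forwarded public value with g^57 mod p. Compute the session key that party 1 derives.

Party 1 receives an attacker's public value M = 3^57 mod 1607 instead of the honest one.
3^1 ≡ 3 (mod 1607)
3^2 = (3^1)^2 ≡ 3^2 = 9 ≡ 9 (mod 1607)
3^4 = (3^2)^2 ≡ 9^2 = 81 ≡ 81 (mod 1607)
3^8 = (3^4)^2 ≡ 81^2 = 6561 ≡ 133 (mod 1607)
3^16 = (3^8)^2 ≡ 133^2 = 17689 ≡ 12 (mod 1607)
3^32 = (3^16)^2 ≡ 12^2 = 144 ≡ 144 (mod 1607)
3^57 = 3^32 · 3^16 · 3^8 · 3^1 ≡ 144 · 12 · 133 · 3 ≡ 69 (mod 1607).
So M = 69. Party 1 computes K = M^14 mod 1607.
69^1 ≡ 69 (mod 1607)
69^2 = (69^1)^2 ≡ 69^2 = 4761 ≡ 1547 (mod 1607)
69^4 = (69^2)^2 ≡ 1547^2 = 2393209 ≡ 386 (mod 1607)
69^8 = (69^4)^2 ≡ 386^2 = 148996 ≡ 1152 (mod 1607)
69^14 = 69^8 · 69^4 · 69^2 ≡ 1152 · 386 · 1547 ≡ 701 (mod 1607).

701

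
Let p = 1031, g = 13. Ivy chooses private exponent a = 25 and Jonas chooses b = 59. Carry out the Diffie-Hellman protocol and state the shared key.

Jonas sends B = g^b mod p = 13^59 mod 1031.
13^1 ≡ 13 (mod 1031)
13^2 = (13^1)^2 ≡ 13^2 = 169 ≡ 169 (mod 1031)
13^4 = (13^2)^2 ≡ 169^2 = 28561 ≡ 724 (mod 1031)
13^8 = (13^4)^2 ≡ 724^2 = 524176 ≡ 428 (mod 1031)
13^16 = (13^8)^2 ≡ 428^2 = 183184 ≡ 697 (mod 1031)
13^32 = (13^16)^2 ≡ 697^2 = 485809 ≡ 208 (mod 1031)
13^59 = 13^32 · 13^16 · 13^8 · 13^2 · 13^1 ≡ 208 · 697 · 428 · 169 · 13 ≡ 147 (mod 1031).
So B = 147. Ivy then computes K = B^a mod p = 147^25 mod 1031.
147^1 ≡ 147 (mod 1031)
147^2 = (147^1)^2 ≡ 147^2 = 21609 ≡ 989 (mod 1031)
147^4 = (147^2)^2 ≡ 989^2 = 978121 ≡ 733 (mod 1031)
147^8 = (147^4)^2 ≡ 733^2 = 537289 ≡ 138 (mod 1031)
147^16 = (147^8)^2 ≡ 138^2 = 19044 ≡ 486 (mod 1031)
147^25 = 147^16 · 147^8 · 147^1 ≡ 486 · 138 · 147 ≡ 574 (mod 1031).

574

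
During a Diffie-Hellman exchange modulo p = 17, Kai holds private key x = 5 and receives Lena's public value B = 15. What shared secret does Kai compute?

2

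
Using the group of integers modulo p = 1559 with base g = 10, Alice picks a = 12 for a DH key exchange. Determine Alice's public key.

Public value = 10^12 mod 1559.
10^1 ≡ 10 (mod 1559)
10^2 = (10^1)^2 ≡ 10^2 = 100 ≡ 100 (mod 1559)
10^4 = (10^2)^2 ≡ 100^2 = 10000 ≡ 646 (mod 1559)
10^8 = (10^4)^2 ≡ 646^2 = 417316 ≡ 1063 (mod 1559)
10^12 = 10^8 · 10^4 ≡ 1063 · 646 ≡ 738 (mod 1559).

738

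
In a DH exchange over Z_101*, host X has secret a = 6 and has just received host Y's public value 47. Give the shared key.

Shared key K = 47^6 mod 101.
47^1 ≡ 47 (mod 101)
47^2 = (47^1)^2 ≡ 47^2 = 2209 ≡ 88 (mod 101)
47^4 = (47^2)^2 ≡ 88^2 = 7744 ≡ 68 (mod 101)
47^6 = 47^4 · 47^2 ≡ 68 · 88 ≡ 25 (mod 101).

25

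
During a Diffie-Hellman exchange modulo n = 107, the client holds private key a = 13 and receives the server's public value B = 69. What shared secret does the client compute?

Shared key K = 69^13 mod 107.
69^1 ≡ 69 (mod 107)
69^2 = (69^1)^2 ≡ 69^2 = 4761 ≡ 53 (mod 107)
69^4 = (69^2)^2 ≡ 53^2 = 2809 ≡ 27 (mod 107)
69^8 = (69^4)^2 ≡ 27^2 = 729 ≡ 87 (mod 107)
69^13 = 69^8 · 69^4 · 69^1 ≡ 87 · 27 · 69 ≡ 83 (mod 107).

83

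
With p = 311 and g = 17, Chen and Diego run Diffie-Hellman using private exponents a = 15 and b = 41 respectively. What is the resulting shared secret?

46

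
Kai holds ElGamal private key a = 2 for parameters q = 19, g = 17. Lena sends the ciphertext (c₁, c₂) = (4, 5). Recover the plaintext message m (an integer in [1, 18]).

Shared mask s = c₁^a mod q = 4^2 mod 19.
4^1 ≡ 4 (mod 19)
4^2 = (4^1)^2 ≡ 4^2 = 16 ≡ 16 (mod 19)
So s = 16; s⁻¹ ≡ 6 (mod 19).
m = c₂ · s⁻¹ mod 19 = 5 · 6 mod 19 = 11.

11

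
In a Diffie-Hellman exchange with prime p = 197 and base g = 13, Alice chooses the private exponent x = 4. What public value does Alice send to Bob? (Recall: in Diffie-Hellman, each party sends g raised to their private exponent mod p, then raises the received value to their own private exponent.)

193

Public value = 13^4 (mod 197).
13^1 ≡ 13 (mod 197)
13^2 = (13^1)^2 ≡ 13^2 = 169 ≡ 169 (mod 197)
13^4 = (13^2)^2 ≡ 169^2 = 28561 ≡ 193 (mod 197)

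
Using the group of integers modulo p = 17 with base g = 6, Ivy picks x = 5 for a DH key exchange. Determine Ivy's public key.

7

Public value = 6^{5} \pmod{17}.
6^1 ≡ 6 (mod 17)
6^2 = (6^1)^2 ≡ 6^2 = 36 ≡ 2 (mod 17)
6^4 = (6^2)^2 ≡ 2^2 = 4 ≡ 4 (mod 17)
6^5 = 6^4 · 6^1 ≡ 4 · 6 ≡ 7 (mod 17).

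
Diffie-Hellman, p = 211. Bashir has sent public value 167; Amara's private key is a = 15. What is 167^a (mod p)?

Shared key K = 167^15 mod 211.
167^1 ≡ 167 (mod 211)
167^2 = (167^1)^2 ≡ 167^2 = 27889 ≡ 37 (mod 211)
167^4 = (167^2)^2 ≡ 37^2 = 1369 ≡ 103 (mod 211)
167^8 = (167^4)^2 ≡ 103^2 = 10609 ≡ 59 (mod 211)
167^15 = 167^8 · 167^4 · 167^2 · 167^1 ≡ 59 · 103 · 37 · 167 ≡ 12 (mod 211).

12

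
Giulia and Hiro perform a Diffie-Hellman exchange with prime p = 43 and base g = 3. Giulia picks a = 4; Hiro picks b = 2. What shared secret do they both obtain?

25

Giulia sends A = g^a mod p = 3^4 mod 43.
3^1 ≡ 3 (mod 43)
3^2 = (3^1)^2 ≡ 3^2 = 9 ≡ 9 (mod 43)
3^4 = (3^2)^2 ≡ 9^2 = 81 ≡ 38 (mod 43)
So A = 38. Hiro then computes K = A^b mod p = 38^2 mod 43.
38^1 ≡ 38 (mod 43)
38^2 = (38^1)^2 ≡ 38^2 = 1444 ≡ 25 (mod 43)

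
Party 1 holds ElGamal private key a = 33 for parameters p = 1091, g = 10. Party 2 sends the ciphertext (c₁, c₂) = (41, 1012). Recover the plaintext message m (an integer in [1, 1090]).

Shared mask s = c₁^a mod p = 41^33 mod 1091.
41^1 ≡ 41 (mod 1091)
41^2 = (41^1)^2 ≡ 41^2 = 1681 ≡ 590 (mod 1091)
41^4 = (41^2)^2 ≡ 590^2 = 348100 ≡ 71 (mod 1091)
41^8 = (41^4)^2 ≡ 71^2 = 5041 ≡ 677 (mod 1091)
41^16 = (41^8)^2 ≡ 677^2 = 458329 ≡ 109 (mod 1091)
41^32 = (41^16)^2 ≡ 109^2 = 11881 ≡ 971 (mod 1091)
41^33 = 41^32 · 41^1 ≡ 971 · 41 ≡ 535 (mod 1091).
So s = 535; s⁻¹ ≡ 987 (mod 1091).
m = c₂ · s⁻¹ mod 1091 = 1012 · 987 mod 1091 = 579.

579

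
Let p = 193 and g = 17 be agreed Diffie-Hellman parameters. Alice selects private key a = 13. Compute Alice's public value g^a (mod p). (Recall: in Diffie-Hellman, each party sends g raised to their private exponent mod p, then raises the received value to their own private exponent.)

142

Public value = 17^13 (mod 193).
17^1 ≡ 17 (mod 193)
17^2 = (17^1)^2 ≡ 17^2 = 289 ≡ 96 (mod 193)
17^4 = (17^2)^2 ≡ 96^2 = 9216 ≡ 145 (mod 193)
17^8 = (17^4)^2 ≡ 145^2 = 21025 ≡ 181 (mod 193)
17^13 = 17^8 · 17^4 · 17^1 ≡ 181 · 145 · 17 ≡ 142 (mod 193).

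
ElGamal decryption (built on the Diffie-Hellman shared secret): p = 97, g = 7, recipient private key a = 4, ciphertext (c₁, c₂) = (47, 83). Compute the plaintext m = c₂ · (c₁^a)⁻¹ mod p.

14

Shared mask s = c₁^a mod p = 47^4 mod 97.
47^1 ≡ 47 (mod 97)
47^2 = (47^1)^2 ≡ 47^2 = 2209 ≡ 75 (mod 97)
47^4 = (47^2)^2 ≡ 75^2 = 5625 ≡ 96 (mod 97)
So s = 96; s⁻¹ ≡ 96 (mod 97).
m = c₂ · s⁻¹ mod 97 = 83 · 96 mod 97 = 14.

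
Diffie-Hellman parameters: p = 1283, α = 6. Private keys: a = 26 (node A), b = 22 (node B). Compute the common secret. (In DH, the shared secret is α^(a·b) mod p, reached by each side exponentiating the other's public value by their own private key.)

998

Node A sends A = α^a mod p = 6^26 mod 1283.
6^1 ≡ 6 (mod 1283)
6^2 = (6^1)^2 ≡ 6^2 = 36 ≡ 36 (mod 1283)
6^4 = (6^2)^2 ≡ 36^2 = 1296 ≡ 13 (mod 1283)
6^8 = (6^4)^2 ≡ 13^2 = 169 ≡ 169 (mod 1283)
6^16 = (6^8)^2 ≡ 169^2 = 28561 ≡ 335 (mod 1283)
6^26 = 6^16 · 6^8 · 6^2 ≡ 335 · 169 · 36 ≡ 736 (mod 1283).
So A = 736. Node B then computes K = A^b mod p = 736^22 mod 1283.
736^1 ≡ 736 (mod 1283)
736^2 = (736^1)^2 ≡ 736^2 = 541696 ≡ 270 (mod 1283)
736^4 = (736^2)^2 ≡ 270^2 = 72900 ≡ 1052 (mod 1283)
736^8 = (736^4)^2 ≡ 1052^2 = 1106704 ≡ 758 (mod 1283)
736^16 = (736^8)^2 ≡ 758^2 = 574564 ≡ 1063 (mod 1283)
736^22 = 736^16 · 736^4 · 736^2 ≡ 1063 · 1052 · 270 ≡ 998 (mod 1283).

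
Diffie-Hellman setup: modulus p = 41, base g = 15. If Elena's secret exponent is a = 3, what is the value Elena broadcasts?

13

Public value = 15^3 mod 41.
15^1 ≡ 15 (mod 41)
15^2 = (15^1)^2 ≡ 15^2 = 225 ≡ 20 (mod 41)
15^3 = 15^2 · 15^1 ≡ 20 · 15 ≡ 13 (mod 41).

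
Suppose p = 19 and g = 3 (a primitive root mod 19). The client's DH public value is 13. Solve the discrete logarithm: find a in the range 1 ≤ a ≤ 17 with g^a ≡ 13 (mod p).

17

Try successive powers of 3 modulo 19:
3^1 ≡ 3
3^2 ≡ 9
3^3 ≡ 8
3^4 ≡ 5
3^5 ≡ 15
3^6 ≡ 7
3^7 ≡ 2
3^8 ≡ 6
3^9 ≡ 18
3^10 ≡ 16
3^11 ≡ 10
3^12 ≡ 11
3^13 ≡ 14
3^14 ≡ 4
3^15 ≡ 12
3^16 ≡ 17
3^17 ≡ 13
Found: a = 17.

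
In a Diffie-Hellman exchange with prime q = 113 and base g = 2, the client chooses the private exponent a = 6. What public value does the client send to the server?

Public value = 2^6 mod 113.
2^1 ≡ 2 (mod 113)
2^2 = (2^1)^2 ≡ 2^2 = 4 ≡ 4 (mod 113)
2^4 = (2^2)^2 ≡ 4^2 = 16 ≡ 16 (mod 113)
2^6 = 2^4 · 2^2 ≡ 16 · 4 ≡ 64 (mod 113).

64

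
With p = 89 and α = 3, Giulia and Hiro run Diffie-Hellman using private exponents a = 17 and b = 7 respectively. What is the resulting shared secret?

31

Hiro sends B = α^b mod p = 3^7 mod 89.
3^1 ≡ 3 (mod 89)
3^2 = (3^1)^2 ≡ 3^2 = 9 ≡ 9 (mod 89)
3^4 = (3^2)^2 ≡ 9^2 = 81 ≡ 81 (mod 89)
3^7 = 3^4 · 3^2 · 3^1 ≡ 81 · 9 · 3 ≡ 51 (mod 89).
So B = 51. Giulia then computes K = B^a mod p = 51^17 mod 89.
51^1 ≡ 51 (mod 89)
51^2 = (51^1)^2 ≡ 51^2 = 2601 ≡ 20 (mod 89)
51^4 = (51^2)^2 ≡ 20^2 = 400 ≡ 44 (mod 89)
51^8 = (51^4)^2 ≡ 44^2 = 1936 ≡ 67 (mod 89)
51^16 = (51^8)^2 ≡ 67^2 = 4489 ≡ 39 (mod 89)
51^17 = 51^16 · 51^1 ≡ 39 · 51 ≡ 31 (mod 89).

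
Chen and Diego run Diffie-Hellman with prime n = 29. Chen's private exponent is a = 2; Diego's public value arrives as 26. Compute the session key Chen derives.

Shared key K = 26^2 mod 29.
26^1 ≡ 26 (mod 29)
26^2 = (26^1)^2 ≡ 26^2 = 676 ≡ 9 (mod 29)

9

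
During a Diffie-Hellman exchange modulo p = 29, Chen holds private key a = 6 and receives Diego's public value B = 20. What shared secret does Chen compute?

Shared key K = 20^6 mod 29.
20^1 ≡ 20 (mod 29)
20^2 = (20^1)^2 ≡ 20^2 = 400 ≡ 23 (mod 29)
20^4 = (20^2)^2 ≡ 23^2 = 529 ≡ 7 (mod 29)
20^6 = 20^4 · 20^2 ≡ 7 · 23 ≡ 16 (mod 29).

16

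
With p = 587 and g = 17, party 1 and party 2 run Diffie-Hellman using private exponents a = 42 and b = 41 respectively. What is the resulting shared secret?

572

Party 2 sends B = g^b mod p = 17^41 mod 587.
17^1 ≡ 17 (mod 587)
17^2 = (17^1)^2 ≡ 17^2 = 289 ≡ 289 (mod 587)
17^4 = (17^2)^2 ≡ 289^2 = 83521 ≡ 167 (mod 587)
17^8 = (17^4)^2 ≡ 167^2 = 27889 ≡ 300 (mod 587)
17^16 = (17^8)^2 ≡ 300^2 = 90000 ≡ 189 (mod 587)
17^32 = (17^16)^2 ≡ 189^2 = 35721 ≡ 501 (mod 587)
17^41 = 17^32 · 17^8 · 17^1 ≡ 501 · 300 · 17 ≡ 476 (mod 587).
So B = 476. Party 1 then computes K = B^a mod p = 476^42 mod 587.
476^1 ≡ 476 (mod 587)
476^2 = (476^1)^2 ≡ 476^2 = 226576 ≡ 581 (mod 587)
476^4 = (476^2)^2 ≡ 581^2 = 337561 ≡ 36 (mod 587)
476^8 = (476^4)^2 ≡ 36^2 = 1296 ≡ 122 (mod 587)
476^16 = (476^8)^2 ≡ 122^2 = 14884 ≡ 209 (mod 587)
476^32 = (476^16)^2 ≡ 209^2 = 43681 ≡ 243 (mod 587)
476^42 = 476^32 · 476^8 · 476^2 ≡ 243 · 122 · 581 ≡ 572 (mod 587).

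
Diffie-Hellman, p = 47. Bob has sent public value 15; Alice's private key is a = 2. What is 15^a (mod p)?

37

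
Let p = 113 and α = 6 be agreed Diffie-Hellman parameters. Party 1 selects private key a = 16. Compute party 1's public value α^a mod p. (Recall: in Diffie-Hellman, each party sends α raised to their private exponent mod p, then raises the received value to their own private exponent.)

30

Public value = 6^16 mod 113.
6^1 ≡ 6 (mod 113)
6^2 = (6^1)^2 ≡ 6^2 = 36 ≡ 36 (mod 113)
6^4 = (6^2)^2 ≡ 36^2 = 1296 ≡ 53 (mod 113)
6^8 = (6^4)^2 ≡ 53^2 = 2809 ≡ 97 (mod 113)
6^16 = (6^8)^2 ≡ 97^2 = 9409 ≡ 30 (mod 113)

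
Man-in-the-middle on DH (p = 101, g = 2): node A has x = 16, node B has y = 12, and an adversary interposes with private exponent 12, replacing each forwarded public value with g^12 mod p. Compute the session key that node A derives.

58

Node A receives an adversary's public value M = 2^12 mod 101 instead of the honest one.
2^1 ≡ 2 (mod 101)
2^2 = (2^1)^2 ≡ 2^2 = 4 ≡ 4 (mod 101)
2^4 = (2^2)^2 ≡ 4^2 = 16 ≡ 16 (mod 101)
2^8 = (2^4)^2 ≡ 16^2 = 256 ≡ 54 (mod 101)
2^12 = 2^8 · 2^4 ≡ 54 · 16 ≡ 56 (mod 101).
So M = 56. Node A computes K = M^16 mod 101.
56^1 ≡ 56 (mod 101)
56^2 = (56^1)^2 ≡ 56^2 = 3136 ≡ 5 (mod 101)
56^4 = (56^2)^2 ≡ 5^2 = 25 ≡ 25 (mod 101)
56^8 = (56^4)^2 ≡ 25^2 = 625 ≡ 19 (mod 101)
56^16 = (56^8)^2 ≡ 19^2 = 361 ≡ 58 (mod 101)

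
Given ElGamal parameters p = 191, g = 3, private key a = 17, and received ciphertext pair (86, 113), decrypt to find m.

Shared mask s = c₁^a mod p = 86^17 mod 191.
86^1 ≡ 86 (mod 191)
86^2 = (86^1)^2 ≡ 86^2 = 7396 ≡ 138 (mod 191)
86^4 = (86^2)^2 ≡ 138^2 = 19044 ≡ 135 (mod 191)
86^8 = (86^4)^2 ≡ 135^2 = 18225 ≡ 80 (mod 191)
86^16 = (86^8)^2 ≡ 80^2 = 6400 ≡ 97 (mod 191)
86^17 = 86^16 · 86^1 ≡ 97 · 86 ≡ 129 (mod 191).
So s = 129; s⁻¹ ≡ 77 (mod 191).
m = c₂ · s⁻¹ mod 191 = 113 · 77 mod 191 = 106.

106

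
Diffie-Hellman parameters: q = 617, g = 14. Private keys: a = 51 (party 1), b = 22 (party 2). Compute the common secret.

Party 1 sends A = g^a mod q = 14^51 mod 617.
14^1 ≡ 14 (mod 617)
14^2 = (14^1)^2 ≡ 14^2 = 196 ≡ 196 (mod 617)
14^4 = (14^2)^2 ≡ 196^2 = 38416 ≡ 162 (mod 617)
14^8 = (14^4)^2 ≡ 162^2 = 26244 ≡ 330 (mod 617)
14^16 = (14^8)^2 ≡ 330^2 = 108900 ≡ 308 (mod 617)
14^32 = (14^16)^2 ≡ 308^2 = 94864 ≡ 463 (mod 617)
14^51 = 14^32 · 14^16 · 14^2 · 14^1 ≡ 463 · 308 · 196 · 14 ≡ 274 (mod 617).
So A = 274. Party 2 then computes K = A^b mod q = 274^22 mod 617.
274^1 ≡ 274 (mod 617)
274^2 = (274^1)^2 ≡ 274^2 = 75076 ≡ 419 (mod 617)
274^4 = (274^2)^2 ≡ 419^2 = 175561 ≡ 333 (mod 617)
274^8 = (274^4)^2 ≡ 333^2 = 110889 ≡ 446 (mod 617)
274^16 = (274^8)^2 ≡ 446^2 = 198916 ≡ 242 (mod 617)
274^22 = 274^16 · 274^4 · 274^2 ≡ 242 · 333 · 419 ≡ 209 (mod 617).

209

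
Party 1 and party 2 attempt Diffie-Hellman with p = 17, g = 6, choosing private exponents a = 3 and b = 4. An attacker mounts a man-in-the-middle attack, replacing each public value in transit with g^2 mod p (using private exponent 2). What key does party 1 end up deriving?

8

Party 1 receives an attacker's public value M = 6^2 mod 17 instead of the honest one.
6^1 ≡ 6 (mod 17)
6^2 = (6^1)^2 ≡ 6^2 = 36 ≡ 2 (mod 17)
So M = 2. Party 1 computes K = M^3 mod 17.
2^1 ≡ 2 (mod 17)
2^2 = (2^1)^2 ≡ 2^2 = 4 ≡ 4 (mod 17)
2^3 = 2^2 · 2^1 ≡ 4 · 2 ≡ 8 (mod 17).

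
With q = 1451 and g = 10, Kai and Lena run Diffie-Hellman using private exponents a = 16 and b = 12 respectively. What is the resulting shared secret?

502

Lena sends B = g^b mod q = 10^12 mod 1451.
10^1 ≡ 10 (mod 1451)
10^2 = (10^1)^2 ≡ 10^2 = 100 ≡ 100 (mod 1451)
10^4 = (10^2)^2 ≡ 100^2 = 10000 ≡ 1294 (mod 1451)
10^8 = (10^4)^2 ≡ 1294^2 = 1674436 ≡ 1433 (mod 1451)
10^12 = 10^8 · 10^4 ≡ 1433 · 1294 ≡ 1375 (mod 1451).
So B = 1375. Kai then computes K = B^a mod q = 1375^16 mod 1451.
1375^1 ≡ 1375 (mod 1451)
1375^2 = (1375^1)^2 ≡ 1375^2 = 1890625 ≡ 1423 (mod 1451)
1375^4 = (1375^2)^2 ≡ 1423^2 = 2024929 ≡ 784 (mod 1451)
1375^8 = (1375^4)^2 ≡ 784^2 = 614656 ≡ 883 (mod 1451)
1375^16 = (1375^8)^2 ≡ 883^2 = 779689 ≡ 502 (mod 1451)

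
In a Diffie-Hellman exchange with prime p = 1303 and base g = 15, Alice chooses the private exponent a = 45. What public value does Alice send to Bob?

Public value = 15^45 mod 1303.
15^1 ≡ 15 (mod 1303)
15^2 = (15^1)^2 ≡ 15^2 = 225 ≡ 225 (mod 1303)
15^4 = (15^2)^2 ≡ 225^2 = 50625 ≡ 1111 (mod 1303)
15^8 = (15^4)^2 ≡ 1111^2 = 1234321 ≡ 380 (mod 1303)
15^16 = (15^8)^2 ≡ 380^2 = 144400 ≡ 1070 (mod 1303)
15^32 = (15^16)^2 ≡ 1070^2 = 1144900 ≡ 866 (mod 1303)
15^45 = 15^32 · 15^8 · 15^4 · 15^1 ≡ 866 · 380 · 1111 · 15 ≡ 983 (mod 1303).

983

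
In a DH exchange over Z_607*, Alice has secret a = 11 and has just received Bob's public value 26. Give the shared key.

339

Shared key K = 26^11 mod 607.
26^1 ≡ 26 (mod 607)
26^2 = (26^1)^2 ≡ 26^2 = 676 ≡ 69 (mod 607)
26^4 = (26^2)^2 ≡ 69^2 = 4761 ≡ 512 (mod 607)
26^8 = (26^4)^2 ≡ 512^2 = 262144 ≡ 527 (mod 607)
26^11 = 26^8 · 26^2 · 26^1 ≡ 527 · 69 · 26 ≡ 339 (mod 607).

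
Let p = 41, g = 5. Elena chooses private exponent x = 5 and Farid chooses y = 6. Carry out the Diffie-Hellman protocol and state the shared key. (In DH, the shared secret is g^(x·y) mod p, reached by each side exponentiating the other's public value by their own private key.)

40

Farid sends B = g^y mod p = 5^6 mod 41.
5^1 ≡ 5 (mod 41)
5^2 = (5^1)^2 ≡ 5^2 = 25 ≡ 25 (mod 41)
5^4 = (5^2)^2 ≡ 25^2 = 625 ≡ 10 (mod 41)
5^6 = 5^4 · 5^2 ≡ 10 · 25 ≡ 4 (mod 41).
So B = 4. Elena then computes K = B^x mod p = 4^5 mod 41.
4^1 ≡ 4 (mod 41)
4^2 = (4^1)^2 ≡ 4^2 = 16 ≡ 16 (mod 41)
4^4 = (4^2)^2 ≡ 16^2 = 256 ≡ 10 (mod 41)
4^5 = 4^4 · 4^1 ≡ 10 · 4 ≡ 40 (mod 41).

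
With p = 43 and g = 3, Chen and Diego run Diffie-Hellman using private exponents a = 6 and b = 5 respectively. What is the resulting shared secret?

11

Diego sends B = g^b mod p = 3^5 mod 43.
3^1 ≡ 3 (mod 43)
3^2 = (3^1)^2 ≡ 3^2 = 9 ≡ 9 (mod 43)
3^4 = (3^2)^2 ≡ 9^2 = 81 ≡ 38 (mod 43)
3^5 = 3^4 · 3^1 ≡ 38 · 3 ≡ 28 (mod 43).
So B = 28. Chen then computes K = B^a mod p = 28^6 mod 43.
28^1 ≡ 28 (mod 43)
28^2 = (28^1)^2 ≡ 28^2 = 784 ≡ 10 (mod 43)
28^4 = (28^2)^2 ≡ 10^2 = 100 ≡ 14 (mod 43)
28^6 = 28^4 · 28^2 ≡ 14 · 10 ≡ 11 (mod 43).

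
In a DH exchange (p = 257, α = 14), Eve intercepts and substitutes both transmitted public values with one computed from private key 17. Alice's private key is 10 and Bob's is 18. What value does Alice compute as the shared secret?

Alice receives Eve's public value M = 14^17 mod 257 instead of the honest one.
14^1 ≡ 14 (mod 257)
14^2 = (14^1)^2 ≡ 14^2 = 196 ≡ 196 (mod 257)
14^4 = (14^2)^2 ≡ 196^2 = 38416 ≡ 123 (mod 257)
14^8 = (14^4)^2 ≡ 123^2 = 15129 ≡ 223 (mod 257)
14^16 = (14^8)^2 ≡ 223^2 = 49729 ≡ 128 (mod 257)
14^17 = 14^16 · 14^1 ≡ 128 · 14 ≡ 250 (mod 257).
So M = 250. Alice computes K = M^10 mod 257.
250^1 ≡ 250 (mod 257)
250^2 = (250^1)^2 ≡ 250^2 = 62500 ≡ 49 (mod 257)
250^4 = (250^2)^2 ≡ 49^2 = 2401 ≡ 88 (mod 257)
250^8 = (250^4)^2 ≡ 88^2 = 7744 ≡ 34 (mod 257)
250^10 = 250^8 · 250^2 ≡ 34 · 49 ≡ 124 (mod 257).

124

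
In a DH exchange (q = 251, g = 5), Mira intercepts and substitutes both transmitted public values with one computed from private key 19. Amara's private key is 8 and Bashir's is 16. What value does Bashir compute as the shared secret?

123

Bashir receives Mira's public value M = 5^19 mod 251 instead of the honest one.
5^1 ≡ 5 (mod 251)
5^2 = (5^1)^2 ≡ 5^2 = 25 ≡ 25 (mod 251)
5^4 = (5^2)^2 ≡ 25^2 = 625 ≡ 123 (mod 251)
5^8 = (5^4)^2 ≡ 123^2 = 15129 ≡ 69 (mod 251)
5^16 = (5^8)^2 ≡ 69^2 = 4761 ≡ 243 (mod 251)
5^19 = 5^16 · 5^2 · 5^1 ≡ 243 · 25 · 5 ≡ 4 (mod 251).
So M = 4. Bashir computes K = M^16 mod 251.
4^1 ≡ 4 (mod 251)
4^2 = (4^1)^2 ≡ 4^2 = 16 ≡ 16 (mod 251)
4^4 = (4^2)^2 ≡ 16^2 = 256 ≡ 5 (mod 251)
4^8 = (4^4)^2 ≡ 5^2 = 25 ≡ 25 (mod 251)
4^16 = (4^8)^2 ≡ 25^2 = 625 ≡ 123 (mod 251)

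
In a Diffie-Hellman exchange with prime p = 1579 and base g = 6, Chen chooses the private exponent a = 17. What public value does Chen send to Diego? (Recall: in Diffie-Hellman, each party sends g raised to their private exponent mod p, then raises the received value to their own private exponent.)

Public value = 6^17 mod 1579.
6^1 ≡ 6 (mod 1579)
6^2 = (6^1)^2 ≡ 6^2 = 36 ≡ 36 (mod 1579)
6^4 = (6^2)^2 ≡ 36^2 = 1296 ≡ 1296 (mod 1579)
6^8 = (6^4)^2 ≡ 1296^2 = 1679616 ≡ 1139 (mod 1579)
6^16 = (6^8)^2 ≡ 1139^2 = 1297321 ≡ 962 (mod 1579)
6^17 = 6^16 · 6^1 ≡ 962 · 6 ≡ 1035 (mod 1579).

1035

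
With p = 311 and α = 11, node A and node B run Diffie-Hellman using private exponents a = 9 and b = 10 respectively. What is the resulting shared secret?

168

Node A sends A = α^a mod p = 11^9 mod 311.
11^1 ≡ 11 (mod 311)
11^2 = (11^1)^2 ≡ 11^2 = 121 ≡ 121 (mod 311)
11^4 = (11^2)^2 ≡ 121^2 = 14641 ≡ 24 (mod 311)
11^8 = (11^4)^2 ≡ 24^2 = 576 ≡ 265 (mod 311)
11^9 = 11^8 · 11^1 ≡ 265 · 11 ≡ 116 (mod 311).
So A = 116. Node B then computes K = A^b mod p = 116^10 mod 311.
116^1 ≡ 116 (mod 311)
116^2 = (116^1)^2 ≡ 116^2 = 13456 ≡ 83 (mod 311)
116^4 = (116^2)^2 ≡ 83^2 = 6889 ≡ 47 (mod 311)
116^8 = (116^4)^2 ≡ 47^2 = 2209 ≡ 32 (mod 311)
116^10 = 116^8 · 116^2 ≡ 32 · 83 ≡ 168 (mod 311).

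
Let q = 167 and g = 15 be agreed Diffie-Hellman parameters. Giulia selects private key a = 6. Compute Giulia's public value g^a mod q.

Public value = 15^6 mod 167.
15^1 ≡ 15 (mod 167)
15^2 = (15^1)^2 ≡ 15^2 = 225 ≡ 58 (mod 167)
15^4 = (15^2)^2 ≡ 58^2 = 3364 ≡ 24 (mod 167)
15^6 = 15^4 · 15^2 ≡ 24 · 58 ≡ 56 (mod 167).

56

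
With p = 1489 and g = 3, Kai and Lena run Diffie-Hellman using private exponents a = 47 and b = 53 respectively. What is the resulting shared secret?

450

Kai sends A = g^a mod p = 3^47 mod 1489.
3^1 ≡ 3 (mod 1489)
3^2 = (3^1)^2 ≡ 3^2 = 9 ≡ 9 (mod 1489)
3^4 = (3^2)^2 ≡ 9^2 = 81 ≡ 81 (mod 1489)
3^8 = (3^4)^2 ≡ 81^2 = 6561 ≡ 605 (mod 1489)
3^16 = (3^8)^2 ≡ 605^2 = 366025 ≡ 1220 (mod 1489)
3^32 = (3^16)^2 ≡ 1220^2 = 1488400 ≡ 889 (mod 1489)
3^47 = 3^32 · 3^8 · 3^4 · 3^2 · 3^1 ≡ 889 · 605 · 81 · 9 · 3 ≡ 196 (mod 1489).
So A = 196. Lena then computes K = A^b mod p = 196^53 mod 1489.
196^1 ≡ 196 (mod 1489)
196^2 = (196^1)^2 ≡ 196^2 = 38416 ≡ 1191 (mod 1489)
196^4 = (196^2)^2 ≡ 1191^2 = 1418481 ≡ 953 (mod 1489)
196^8 = (196^4)^2 ≡ 953^2 = 908209 ≡ 1408 (mod 1489)
196^16 = (196^8)^2 ≡ 1408^2 = 1982464 ≡ 605 (mod 1489)
196^32 = (196^16)^2 ≡ 605^2 = 366025 ≡ 1220 (mod 1489)
196^53 = 196^32 · 196^16 · 196^4 · 196^1 ≡ 1220 · 605 · 953 · 196 ≡ 450 (mod 1489).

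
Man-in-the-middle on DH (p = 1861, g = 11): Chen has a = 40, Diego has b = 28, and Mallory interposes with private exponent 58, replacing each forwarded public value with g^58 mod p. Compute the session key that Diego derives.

80

Diego receives Mallory's public value M = 11^58 mod 1861 instead of the honest one.
11^1 ≡ 11 (mod 1861)
11^2 = (11^1)^2 ≡ 11^2 = 121 ≡ 121 (mod 1861)
11^4 = (11^2)^2 ≡ 121^2 = 14641 ≡ 1614 (mod 1861)
11^8 = (11^4)^2 ≡ 1614^2 = 2604996 ≡ 1457 (mod 1861)
11^16 = (11^8)^2 ≡ 1457^2 = 2122849 ≡ 1309 (mod 1861)
11^32 = (11^16)^2 ≡ 1309^2 = 1713481 ≡ 1361 (mod 1861)
11^58 = 11^32 · 11^16 · 11^8 · 11^2 ≡ 1361 · 1309 · 1457 · 121 ≡ 1738 (mod 1861).
So M = 1738. Diego computes K = M^28 mod 1861.
1738^1 ≡ 1738 (mod 1861)
1738^2 = (1738^1)^2 ≡ 1738^2 = 3020644 ≡ 241 (mod 1861)
1738^4 = (1738^2)^2 ≡ 241^2 = 58081 ≡ 390 (mod 1861)
1738^8 = (1738^4)^2 ≡ 390^2 = 152100 ≡ 1359 (mod 1861)
1738^16 = (1738^8)^2 ≡ 1359^2 = 1846881 ≡ 769 (mod 1861)
1738^28 = 1738^16 · 1738^8 · 1738^4 ≡ 769 · 1359 · 390 ≡ 80 (mod 1861).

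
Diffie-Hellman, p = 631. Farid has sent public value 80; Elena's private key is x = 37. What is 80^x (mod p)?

Shared key K = 80^37 mod 631.
80^1 ≡ 80 (mod 631)
80^2 = (80^1)^2 ≡ 80^2 = 6400 ≡ 90 (mod 631)
80^4 = (80^2)^2 ≡ 90^2 = 8100 ≡ 528 (mod 631)
80^8 = (80^4)^2 ≡ 528^2 = 278784 ≡ 513 (mod 631)
80^16 = (80^8)^2 ≡ 513^2 = 263169 ≡ 42 (mod 631)
80^32 = (80^16)^2 ≡ 42^2 = 1764 ≡ 502 (mod 631)
80^37 = 80^32 · 80^4 · 80^1 ≡ 502 · 528 · 80 ≡ 356 (mod 631).

356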